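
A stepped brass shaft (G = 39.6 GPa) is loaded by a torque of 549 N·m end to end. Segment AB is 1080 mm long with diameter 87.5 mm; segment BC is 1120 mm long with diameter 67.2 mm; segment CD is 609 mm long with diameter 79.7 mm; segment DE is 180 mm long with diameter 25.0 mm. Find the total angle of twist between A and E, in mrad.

J_AB = π(0.0875)⁴/32 = 5.75×10^-6 m⁴; J_BC = π(0.0672)⁴/32 = 2.00×10^-6 m⁴; J_CD = π(0.0797)⁴/32 = 3.96×10^-6 m⁴; J_DE = π(0.0250)⁴/32 = 3.83×10^-8 m⁴.
θ = (T/G)·Σ L_i/J_i = (549.0/39.6×10⁹)·(1.08/5.75×10^-6 + 1.12/2.00×10^-6 + 0.609/3.96×10^-6 + 0.180/3.83×10^-8) = 0.07756 rad.

77.6 mrad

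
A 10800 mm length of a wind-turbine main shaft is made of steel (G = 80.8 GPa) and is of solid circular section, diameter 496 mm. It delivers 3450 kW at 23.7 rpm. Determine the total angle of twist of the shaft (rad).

0.0313 rad

ω = 2π·23.7/60 = 2.482 rad/s, so T = P/ω = 3450×10³ / 2.482 = 1.390e6 N·m.
J = πd⁴/32 = π(0.496)⁴/32 = 5.942×10^-3 m⁴.
θ = T·L/(G·J) = 1.390e6 × 10.8 / (80.8×10⁹ × 5.942×10^-3) = 0.03127 rad.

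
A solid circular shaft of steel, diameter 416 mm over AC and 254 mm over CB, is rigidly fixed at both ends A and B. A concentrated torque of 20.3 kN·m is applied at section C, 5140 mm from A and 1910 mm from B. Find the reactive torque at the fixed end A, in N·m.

14800 N·m

Compatibility: T_A·a/J_AC = T_B·b/J_CB with T_A + T_B = T₀.
J_AC = 2.94×10^-3 m⁴, J_CB = 4.09×10^-4 m⁴, so T_A = T₀·(J_AC/a)/((J_AC/a)+(J_CB/b)) = 14770 N·m, T_B = 5526 N·m.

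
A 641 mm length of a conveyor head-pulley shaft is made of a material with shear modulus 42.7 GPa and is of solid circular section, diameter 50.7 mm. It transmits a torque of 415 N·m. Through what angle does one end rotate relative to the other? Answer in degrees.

J = πd⁴/32 = π(0.0507)⁴/32 = 6.487×10^-7 m⁴.
θ = T·L/(G·J) = 415.0 × 0.641 / (42.7×10⁹ × 6.487×10^-7) = 9.604×10^-3 rad.

0.550°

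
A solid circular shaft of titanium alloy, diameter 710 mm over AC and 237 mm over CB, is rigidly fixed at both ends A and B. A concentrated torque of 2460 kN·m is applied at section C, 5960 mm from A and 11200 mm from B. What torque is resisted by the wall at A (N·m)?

2.44e6 N·m

Compatibility: T_A·a/J_AC = T_B·b/J_CB with T_A + T_B = T₀.
J_AC = 0.0249 m⁴, J_CB = 3.10×10^-4 m⁴, so T_A = T₀·(J_AC/a)/((J_AC/a)+(J_CB/b)) = 2.444e6 N·m, T_B = 16150 N·m.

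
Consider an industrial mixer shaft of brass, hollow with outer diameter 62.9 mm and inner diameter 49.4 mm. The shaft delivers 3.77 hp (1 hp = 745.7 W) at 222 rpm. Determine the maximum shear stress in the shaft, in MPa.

ω = 2π·222/60 = 23.25 rad/s, so T = P/ω = 3.77×745.7 / 23.25 = 120.9 N·m.
J = π(d_o⁴ − d_i⁴)/32 = π(0.0629⁴ − 0.0494⁴)/32 = 9.521×10^-7 m⁴.
τ_max = T·r/J = 120.9 × 0.0314 / 9.521×10^-7 = 3.995×10^6 Pa.

3.99 MPa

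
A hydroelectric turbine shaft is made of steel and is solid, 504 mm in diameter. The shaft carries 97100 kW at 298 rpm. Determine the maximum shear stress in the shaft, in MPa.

ω = 2π·298/60 = 31.21 rad/s, so T = P/ω = 97100×10³ / 31.21 = 3.112e6 N·m.
J = πd⁴/32 = π(0.504)⁴/32 = 6.335×10^-3 m⁴.
τ_max = T·r/J = 3.112e6 × 0.252 / 6.335×10^-3 = 1.238×10^8 Pa.

124 MPa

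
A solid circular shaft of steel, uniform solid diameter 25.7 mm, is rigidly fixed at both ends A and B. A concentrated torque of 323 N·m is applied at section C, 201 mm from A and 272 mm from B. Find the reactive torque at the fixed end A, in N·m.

186 N·m

With uniform GJ and both ends fixed, compatibility θ_AC = θ_CB gives T_A·a = T_B·b, together with T_A + T_B = T₀.
T_A = T₀·b/(a+b) = 323.0·272/473.0 = 185.7 N·m; T_B = 137.3 N·m.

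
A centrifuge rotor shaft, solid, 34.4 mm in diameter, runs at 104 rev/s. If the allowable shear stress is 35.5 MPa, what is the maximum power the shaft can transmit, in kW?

J = πd⁴/32 = π(0.0344)⁴/32 = 1.375×10^-7 m⁴.
T_max = τ_allow·J/r = 3.55×10^7 × 1.375×10^-7 / 0.0172 = 283.7 N·m.
ω = 2π·104 = 653.5 rad/s, so P_max = T_max·ω = 1.854×10^5 W.

185 kW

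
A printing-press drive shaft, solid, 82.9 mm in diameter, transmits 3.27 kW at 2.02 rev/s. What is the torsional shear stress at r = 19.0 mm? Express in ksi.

0.153 ksi

ω = 2π·2.02 = 12.69 rad/s, so T = P/ω = 3.27×10³ / 12.69 = 257.6 N·m.
J = πd⁴/32 = π(0.0829)⁴/32 = 4.637×10^-6 m⁴.
Shear stress varies linearly with radius: τ = T·r/J = 257.6 × 0.0190 / 4.637×10^-6 = 1.056×10^6 Pa.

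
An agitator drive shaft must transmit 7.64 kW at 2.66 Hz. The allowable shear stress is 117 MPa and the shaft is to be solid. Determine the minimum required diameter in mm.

ω = 2π·2.66 = 16.71 rad/s, so T = P/ω = 7.64×10³ / 16.71 = 457.1 N·m.
For a solid shaft τ_max = 16T/(πd³), so d = (16T/(π τ_allow))^(1/3) = (16·457.1/(π·1.17×10^8))^(1/3) = 0.02710 m.

27.1 mm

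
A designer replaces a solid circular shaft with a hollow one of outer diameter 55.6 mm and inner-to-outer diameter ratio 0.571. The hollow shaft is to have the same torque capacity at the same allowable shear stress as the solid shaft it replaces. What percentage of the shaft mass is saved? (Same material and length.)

27.4 %

Equal τ_max and T ⇒ the solid shaft needs d_s³ = d_o³(1−k⁴), so d_s = 55.6·(1−0.571⁴)^(1/3) = 53.56 mm.
Area ratio A_h/A_s = d_o²(1−k²)/d_s² = (1−k²)/(1−k⁴)^(2/3) = 0.7264.
Mass saving = 1 − 0.7264 = 27.4 %.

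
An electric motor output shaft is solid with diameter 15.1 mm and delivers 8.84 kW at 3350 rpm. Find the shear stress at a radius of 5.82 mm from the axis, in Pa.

2.87e7 Pa

ω = 2π·3350/60 = 350.8 rad/s, so T = P/ω = 8.84×10³ / 350.8 = 25.20 N·m.
J = πd⁴/32 = π(0.0151)⁴/32 = 5.104×10^-9 m⁴.
Shear stress varies linearly with radius: τ = T·r/J = 25.20 × 0.00582 / 5.104×10^-9 = 2.873×10^7 Pa.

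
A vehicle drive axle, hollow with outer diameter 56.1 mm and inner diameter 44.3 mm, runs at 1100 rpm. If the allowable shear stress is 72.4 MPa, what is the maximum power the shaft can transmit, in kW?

177 kW

J = π(d_o⁴ − d_i⁴)/32 = π(0.0561⁴ − 0.0443⁴)/32 = 5.943×10^-7 m⁴.
T_max = τ_allow·J/r = 7.24×10^7 × 5.943×10^-7 / 0.0281 = 1534 N·m.
ω = 2π·1100/60 = 115.2 rad/s, so P_max = T_max·ω = 1.767×10^5 W.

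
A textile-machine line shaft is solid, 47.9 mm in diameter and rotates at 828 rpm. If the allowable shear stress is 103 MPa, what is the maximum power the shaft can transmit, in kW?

193 kW

J = πd⁴/32 = π(0.0479)⁴/32 = 5.168×10^-7 m⁴.
T_max = τ_allow·J/r = 1.03×10^8 × 5.168×10^-7 / 0.0239 = 2223 N·m.
ω = 2π·828/60 = 86.71 rad/s, so P_max = T_max·ω = 1.927×10^5 W.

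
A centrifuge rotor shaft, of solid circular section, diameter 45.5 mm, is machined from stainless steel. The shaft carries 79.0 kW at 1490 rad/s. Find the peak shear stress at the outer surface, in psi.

416 psi

ω = 1490 rad/s, so T = P/ω = 79.0×10³ / 1490 = 53.02 N·m.
J = πd⁴/32 = π(0.0455)⁴/32 = 4.208×10^-7 m⁴.
τ_max = T·r/J = 53.02 × 0.0227 / 4.208×10^-7 = 2.867×10^6 Pa.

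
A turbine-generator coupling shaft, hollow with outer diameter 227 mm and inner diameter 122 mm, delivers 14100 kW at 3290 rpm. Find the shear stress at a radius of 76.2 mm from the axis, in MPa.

ω = 2π·3290/60 = 344.5 rad/s, so T = P/ω = 14100×10³ / 344.5 = 40930 N·m.
J = π(d_o⁴ − d_i⁴)/32 = π(0.227⁴ − 0.122⁴)/32 = 2.389×10^-4 m⁴.
Shear stress varies linearly with radius: τ = T·r/J = 40930 × 0.0762 / 2.389×10^-4 = 1.305×10^7 Pa.

13.1 MPa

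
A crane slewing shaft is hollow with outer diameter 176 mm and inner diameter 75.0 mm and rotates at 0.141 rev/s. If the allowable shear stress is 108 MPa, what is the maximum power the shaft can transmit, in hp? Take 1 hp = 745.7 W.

J = π(d_o⁴ − d_i⁴)/32 = π(0.176⁴ − 0.0750⁴)/32 = 9.109×10^-5 m⁴.
T_max = τ_allow·J/r = 1.08×10^8 × 9.109×10^-5 / 0.0880 = 111800 N·m.
ω = 2π·0.141 = 0.8859 rad/s, so P_max = T_max·ω = 9.904×10^4 W.

133 hp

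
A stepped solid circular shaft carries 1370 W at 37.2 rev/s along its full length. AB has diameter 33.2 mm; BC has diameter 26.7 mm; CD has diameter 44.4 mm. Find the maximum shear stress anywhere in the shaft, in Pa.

ω = 2π·37.2 = 233.7 rad/s, so T = P/ω = 1370 / 233.7 = 5.861 N·m.
Under the same torque, τ_max = 16T/(πd³) is largest where d is smallest — segment BC (d = 26.7 mm).
τ_max = 16·5.861/(π·(0.0267)³) = 1.568×10^6 Pa.

1.57e6 Pa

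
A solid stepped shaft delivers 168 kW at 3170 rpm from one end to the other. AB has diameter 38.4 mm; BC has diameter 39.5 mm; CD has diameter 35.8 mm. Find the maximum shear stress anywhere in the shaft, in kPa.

ω = 2π·3170/60 = 332.0 rad/s, so T = P/ω = 168×10³ / 332.0 = 506.1 N·m.
Under the same torque, τ_max = 16T/(πd³) is largest where d is smallest — segment CD (d = 35.8 mm).
τ_max = 16·506.1/(π·(0.0358)³) = 5.617×10^7 Pa.

56200 kPa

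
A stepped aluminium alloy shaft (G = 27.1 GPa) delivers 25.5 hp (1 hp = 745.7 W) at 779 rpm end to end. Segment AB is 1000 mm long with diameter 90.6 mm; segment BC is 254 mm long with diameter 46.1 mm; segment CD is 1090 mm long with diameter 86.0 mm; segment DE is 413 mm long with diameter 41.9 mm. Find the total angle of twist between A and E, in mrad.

19.7 mrad

ω = 2π·779/60 = 81.58 rad/s, so T = P/ω = 25.5×745.7 / 81.58 = 233.1 N·m.
J_AB = π(0.0906)⁴/32 = 6.61×10^-6 m⁴; J_BC = π(0.0461)⁴/32 = 4.43×10^-7 m⁴; J_CD = π(0.0860)⁴/32 = 5.37×10^-6 m⁴; J_DE = π(0.0419)⁴/32 = 3.03×10^-7 m⁴.
θ = (T/G)·Σ L_i/J_i = (233.1/27.1×10⁹)·(1.00/6.61×10^-6 + 0.254/4.43×10^-7 + 1.09/5.37×10^-6 + 0.413/3.03×10^-7) = 0.01971 rad.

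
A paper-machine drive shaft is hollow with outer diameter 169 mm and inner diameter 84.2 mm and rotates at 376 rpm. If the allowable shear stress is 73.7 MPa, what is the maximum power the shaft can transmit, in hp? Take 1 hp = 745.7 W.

3460 hp

J = π(d_o⁴ − d_i⁴)/32 = π(0.169⁴ − 0.0842⁴)/32 = 7.515×10^-5 m⁴.
T_max = τ_allow·J/r = 7.37×10^7 × 7.515×10^-5 / 0.0845 = 65540 N·m.
ω = 2π·376/60 = 39.37 rad/s, so P_max = T_max·ω = 2.581×10^6 W.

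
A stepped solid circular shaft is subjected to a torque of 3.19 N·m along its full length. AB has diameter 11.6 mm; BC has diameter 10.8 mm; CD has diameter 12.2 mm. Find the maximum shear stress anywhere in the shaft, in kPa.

12900 kPa

Under the same torque, τ_max = 16T/(πd³) is largest where d is smallest — segment BC (d = 10.8 mm).
τ_max = 16·3.190/(π·(0.0108)³) = 1.290×10^7 Pa.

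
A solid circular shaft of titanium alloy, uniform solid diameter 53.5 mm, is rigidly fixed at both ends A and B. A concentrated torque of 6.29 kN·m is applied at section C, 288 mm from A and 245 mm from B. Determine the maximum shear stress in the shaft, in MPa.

113 MPa

With uniform GJ and both ends fixed, compatibility θ_AC = θ_CB gives T_A·a = T_B·b, together with T_A + T_B = T₀.
T_A = T₀·b/(a+b) = 6290·245/533.0 = 2891 N·m; T_B = 3399 N·m.
τ in each portion: τ_AC = 9.62×10^7 Pa, τ_CB = 1.13×10^8 Pa; maximum is in CB.
τ_max = T_CB·r/J = 3399·0.0267/8.04×10^-7 = 1.130×10^8 Pa.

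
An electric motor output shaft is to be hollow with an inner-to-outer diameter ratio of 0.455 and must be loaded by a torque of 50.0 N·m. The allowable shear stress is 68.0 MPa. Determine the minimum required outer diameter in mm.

For a hollow shaft with d_i/d_o = 0.455: τ_max = 16T/(π d_o³ (1−k⁴)), so d_o = [16T/(π τ_allow (1−k⁴))]^(1/3) = [16·50.00/(π·6.80×10^7·0.9571)]^(1/3) = 0.01576 m.

15.8 mm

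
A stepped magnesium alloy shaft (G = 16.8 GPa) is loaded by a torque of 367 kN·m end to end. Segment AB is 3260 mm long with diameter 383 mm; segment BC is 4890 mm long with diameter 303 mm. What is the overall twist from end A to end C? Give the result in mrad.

J_AB = π(0.383)⁴/32 = 2.11×10^-3 m⁴; J_BC = π(0.303)⁴/32 = 8.28×10^-4 m⁴.
θ = (T/G)·Σ L_i/J_i = (367000/16.8×10⁹)·(3.26/2.11×10^-3 + 4.89/8.28×10^-4) = 0.1628 rad.

163 mrad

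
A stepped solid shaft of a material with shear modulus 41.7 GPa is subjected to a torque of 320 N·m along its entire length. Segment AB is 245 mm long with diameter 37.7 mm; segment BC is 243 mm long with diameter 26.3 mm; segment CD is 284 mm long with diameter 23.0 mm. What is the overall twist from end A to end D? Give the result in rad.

J_AB = π(0.0377)⁴/32 = 1.98×10^-7 m⁴; J_BC = π(0.0263)⁴/32 = 4.70×10^-8 m⁴; J_CD = π(0.0230)⁴/32 = 2.75×10^-8 m⁴.
θ = (T/G)·Σ L_i/J_i = (320.0/41.7×10⁹)·(0.245/1.98×10^-7 + 0.243/4.70×10^-8 + 0.284/2.75×10^-8) = 0.1285 rad.

0.129 rad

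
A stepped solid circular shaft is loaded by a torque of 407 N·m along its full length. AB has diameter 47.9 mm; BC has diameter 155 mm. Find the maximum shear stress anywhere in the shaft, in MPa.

18.9 MPa

Under the same torque, τ_max = 16T/(πd³) is largest where d is smallest — segment AB (d = 47.9 mm).
τ_max = 16·407.0/(π·(0.0479)³) = 1.886×10^7 Pa.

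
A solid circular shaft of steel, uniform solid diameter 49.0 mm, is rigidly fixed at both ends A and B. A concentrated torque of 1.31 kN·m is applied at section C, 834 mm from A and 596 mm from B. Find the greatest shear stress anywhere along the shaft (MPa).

With uniform GJ and both ends fixed, compatibility θ_AC = θ_CB gives T_A·a = T_B·b, together with T_A + T_B = T₀.
T_A = T₀·b/(a+b) = 1310·596/1430 = 546.0 N·m; T_B = 764.0 N·m.
τ in each portion: τ_AC = 2.36×10^7 Pa, τ_CB = 3.31×10^7 Pa; maximum is in CB.
τ_max = T_CB·r/J = 764.0·0.0245/5.66×10^-7 = 3.307×10^7 Pa.

33.1 MPa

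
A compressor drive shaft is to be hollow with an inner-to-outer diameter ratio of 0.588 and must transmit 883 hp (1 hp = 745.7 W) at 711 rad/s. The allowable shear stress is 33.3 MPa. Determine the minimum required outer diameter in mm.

ω = 711 rad/s, so T = P/ω = 883×745.7 / 711.0 = 926.1 N·m.
For a hollow shaft with d_i/d_o = 0.588: τ_max = 16T/(π d_o³ (1−k⁴)), so d_o = [16T/(π τ_allow (1−k⁴))]^(1/3) = [16·926.1/(π·3.33×10^7·0.8805)]^(1/3) = 0.05439 m.

54.4 mm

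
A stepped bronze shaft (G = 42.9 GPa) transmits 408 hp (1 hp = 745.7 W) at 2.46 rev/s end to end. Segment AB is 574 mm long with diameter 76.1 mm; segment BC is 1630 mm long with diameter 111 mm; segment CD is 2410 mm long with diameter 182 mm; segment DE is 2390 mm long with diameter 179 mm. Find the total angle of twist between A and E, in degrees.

ω = 2π·2.46 = 15.46 rad/s, so T = P/ω = 408×745.7 / 15.46 = 19680 N·m.
J_AB = π(0.0761)⁴/32 = 3.29×10^-6 m⁴; J_BC = π(0.111)⁴/32 = 1.49×10^-5 m⁴; J_CD = π(0.182)⁴/32 = 1.08×10^-4 m⁴; J_DE = π(0.179)⁴/32 = 1.01×10^-4 m⁴.
θ = (T/G)·Σ L_i/J_i = (19680/42.9×10⁹)·(0.574/3.29×10^-6 + 1.63/1.49×10^-5 + 2.41/1.08×10^-4 + 2.39/1.01×10^-4) = 0.1513 rad.

8.67°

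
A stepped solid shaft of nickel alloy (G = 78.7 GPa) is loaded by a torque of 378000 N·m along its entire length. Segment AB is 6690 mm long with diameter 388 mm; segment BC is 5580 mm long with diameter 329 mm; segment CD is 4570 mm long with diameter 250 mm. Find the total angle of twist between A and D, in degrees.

J_AB = π(0.388)⁴/32 = 2.22×10^-3 m⁴; J_BC = π(0.329)⁴/32 = 1.15×10^-3 m⁴; J_CD = π(0.250)⁴/32 = 3.83×10^-4 m⁴.
θ = (T/G)·Σ L_i/J_i = (378000/78.7×10⁹)·(6.69/2.22×10^-3 + 5.58/1.15×10^-3 + 4.57/3.83×10^-4) = 0.09498 rad.

5.44°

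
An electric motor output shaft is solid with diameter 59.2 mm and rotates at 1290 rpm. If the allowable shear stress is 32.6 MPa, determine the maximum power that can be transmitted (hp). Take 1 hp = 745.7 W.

241 hp

J = πd⁴/32 = π(0.0592)⁴/32 = 1.206×10^-6 m⁴.
T_max = τ_allow·J/r = 3.26×10^7 × 1.206×10^-6 / 0.0296 = 1328 N·m.
ω = 2π·1290/60 = 135.1 rad/s, so P_max = T_max·ω = 1.794×10^5 W.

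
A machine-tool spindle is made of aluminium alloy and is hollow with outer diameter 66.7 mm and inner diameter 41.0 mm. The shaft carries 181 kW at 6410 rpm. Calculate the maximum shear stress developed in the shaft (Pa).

5.40e6 Pa

ω = 2π·6410/60 = 671.3 rad/s, so T = P/ω = 181×10³ / 671.3 = 269.6 N·m.
J = π(d_o⁴ − d_i⁴)/32 = π(0.0667⁴ − 0.0410⁴)/32 = 1.666×10^-6 m⁴.
τ_max = T·r/J = 269.6 × 0.0334 / 1.666×10^-6 = 5.399×10^6 Pa.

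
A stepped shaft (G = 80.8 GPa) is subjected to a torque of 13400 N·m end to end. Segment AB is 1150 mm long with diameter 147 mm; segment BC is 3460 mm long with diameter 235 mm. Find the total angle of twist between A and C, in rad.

J_AB = π(0.147)⁴/32 = 4.58×10^-5 m⁴; J_BC = π(0.235)⁴/32 = 2.99×10^-4 m⁴.
θ = (T/G)·Σ L_i/J_i = (13400/80.8×10⁹)·(1.15/4.58×10^-5 + 3.46/2.99×10^-4) = 6.077×10^-3 rad.

0.00608 rad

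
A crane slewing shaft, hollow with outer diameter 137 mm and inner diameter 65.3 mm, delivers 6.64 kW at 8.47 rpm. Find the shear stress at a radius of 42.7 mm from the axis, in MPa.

ω = 2π·8.47/60 = 0.8870 rad/s, so T = P/ω = 6.64×10³ / 0.8870 = 7486 N·m.
J = π(d_o⁴ − d_i⁴)/32 = π(0.137⁴ − 0.0653⁴)/32 = 3.280×10^-5 m⁴.
Shear stress varies linearly with radius: τ = T·r/J = 7486 × 0.0427 / 3.280×10^-5 = 9.746×10^6 Pa.

9.75 MPa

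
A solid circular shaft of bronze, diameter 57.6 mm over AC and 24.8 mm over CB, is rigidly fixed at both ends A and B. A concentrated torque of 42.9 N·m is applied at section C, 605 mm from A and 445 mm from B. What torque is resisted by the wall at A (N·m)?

Compatibility: T_A·a/J_AC = T_B·b/J_CB with T_A + T_B = T₀.
J_AC = 1.08×10^-6 m⁴, J_CB = 3.71×10^-8 m⁴, so T_A = T₀·(J_AC/a)/((J_AC/a)+(J_CB/b)) = 40.99 N·m, T_B = 1.915 N·m.

41.0 N·m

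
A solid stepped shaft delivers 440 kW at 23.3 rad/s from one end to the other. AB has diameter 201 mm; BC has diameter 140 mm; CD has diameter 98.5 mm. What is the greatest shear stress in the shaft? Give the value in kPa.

101000 kPa

ω = 23.3 rad/s, so T = P/ω = 440×10³ / 23.30 = 18880 N·m.
Under the same torque, τ_max = 16T/(πd³) is largest where d is smallest — segment CD (d = 98.5 mm).
τ_max = 16·18880/(π·(0.0985)³) = 1.006×10^8 Pa.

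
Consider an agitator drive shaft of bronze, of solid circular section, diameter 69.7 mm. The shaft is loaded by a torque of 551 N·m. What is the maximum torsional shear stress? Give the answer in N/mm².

J = πd⁴/32 = π(0.0697)⁴/32 = 2.317×10^-6 m⁴.
τ_max = T·r/J = 551.0 × 0.0348 / 2.317×10^-6 = 8.287×10^6 Pa.

8.29 N/mm²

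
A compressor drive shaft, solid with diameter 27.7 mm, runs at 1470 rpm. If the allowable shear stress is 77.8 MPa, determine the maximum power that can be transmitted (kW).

J = πd⁴/32 = π(0.0277)⁴/32 = 5.780×10^-8 m⁴.
T_max = τ_allow·J/r = 7.78×10^7 × 5.780×10^-8 / 0.0138 = 324.7 N·m.
ω = 2π·1470/60 = 153.9 rad/s, so P_max = T_max·ω = 4.998×10^4 W.

50.0 kW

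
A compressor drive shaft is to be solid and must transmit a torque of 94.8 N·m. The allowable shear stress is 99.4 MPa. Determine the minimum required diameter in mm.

For a solid shaft τ_max = 16T/(πd³), so d = (16T/(π τ_allow))^(1/3) = (16·94.80/(π·9.94×10^7))^(1/3) = 0.01694 m.

16.9 mm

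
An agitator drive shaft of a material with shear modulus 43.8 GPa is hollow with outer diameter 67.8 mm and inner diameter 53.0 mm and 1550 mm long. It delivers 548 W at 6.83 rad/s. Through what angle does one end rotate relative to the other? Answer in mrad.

2.18 mrad

ω = 6.83 rad/s, so T = P/ω = 548 / 6.830 = 80.23 N·m.
J = π(d_o⁴ − d_i⁴)/32 = π(0.0678⁴ − 0.0530⁴)/32 = 1.300×10^-6 m⁴.
θ = T·L/(G·J) = 80.23 × 1.55 / (43.8×10⁹ × 1.300×10^-6) = 2.184×10^-3 rad.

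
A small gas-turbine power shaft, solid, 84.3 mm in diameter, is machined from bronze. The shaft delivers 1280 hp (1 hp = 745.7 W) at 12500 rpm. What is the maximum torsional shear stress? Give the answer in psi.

899 psi

ω = 2π·12500/60 = 1309 rad/s, so T = P/ω = 1280×745.7 / 1309 = 729.2 N·m.
J = πd⁴/32 = π(0.0843)⁴/32 = 4.958×10^-6 m⁴.
τ_max = T·r/J = 729.2 × 0.0421 / 4.958×10^-6 = 6.199×10^6 Pa.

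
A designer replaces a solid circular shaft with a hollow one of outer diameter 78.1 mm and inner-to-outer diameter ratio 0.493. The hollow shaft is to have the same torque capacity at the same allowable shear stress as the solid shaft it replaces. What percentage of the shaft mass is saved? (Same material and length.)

Equal τ_max and T ⇒ the solid shaft needs d_s³ = d_o³(1−k⁴), so d_s = 78.1·(1−0.493⁴)^(1/3) = 76.53 mm.
Area ratio A_h/A_s = d_o²(1−k²)/d_s² = (1−k²)/(1−k⁴)^(2/3) = 0.7883.
Mass saving = 1 − 0.7883 = 21.2 %.

21.2 %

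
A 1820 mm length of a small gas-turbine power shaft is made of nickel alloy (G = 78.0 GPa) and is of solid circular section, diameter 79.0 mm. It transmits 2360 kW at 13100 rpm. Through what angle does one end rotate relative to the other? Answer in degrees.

ω = 2π·13100/60 = 1372 rad/s, so T = P/ω = 2360×10³ / 1372 = 1720 N·m.
J = πd⁴/32 = π(0.0790)⁴/32 = 3.824×10^-6 m⁴.
θ = T·L/(G·J) = 1720 × 1.82 / (78.0×10⁹ × 3.824×10^-6) = 0.01050 rad.

0.601°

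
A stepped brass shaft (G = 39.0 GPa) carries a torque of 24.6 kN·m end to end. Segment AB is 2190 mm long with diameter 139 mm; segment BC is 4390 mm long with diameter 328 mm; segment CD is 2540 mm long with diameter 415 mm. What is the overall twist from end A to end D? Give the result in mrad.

40.7 mrad

J_AB = π(0.139)⁴/32 = 3.66×10^-5 m⁴; J_BC = π(0.328)⁴/32 = 1.14×10^-3 m⁴; J_CD = π(0.415)⁴/32 = 2.91×10^-3 m⁴.
θ = (T/G)·Σ L_i/J_i = (24600/39.0×10⁹)·(2.19/3.66×10^-5 + 4.39/1.14×10^-3 + 2.54/2.91×10^-3) = 0.04068 rad.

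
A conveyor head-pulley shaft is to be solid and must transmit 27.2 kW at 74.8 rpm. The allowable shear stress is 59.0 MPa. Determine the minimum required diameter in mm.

66.9 mm

ω = 2π·74.8/60 = 7.833 rad/s, so T = P/ω = 27.2×10³ / 7.833 = 3472 N·m.
For a solid shaft τ_max = 16T/(πd³), so d = (16T/(π τ_allow))^(1/3) = (16·3472/(π·5.90×10^7))^(1/3) = 0.06692 m.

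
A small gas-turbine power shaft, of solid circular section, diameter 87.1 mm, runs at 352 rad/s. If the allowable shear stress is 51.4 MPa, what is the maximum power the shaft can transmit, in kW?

2350 kW

J = πd⁴/32 = π(0.0871)⁴/32 = 5.650×10^-6 m⁴.
T_max = τ_allow·J/r = 5.14×10^7 × 5.650×10^-6 / 0.0435 = 6669 N·m.
ω = 352 rad/s, so P_max = T_max·ω = 2.347×10^6 W.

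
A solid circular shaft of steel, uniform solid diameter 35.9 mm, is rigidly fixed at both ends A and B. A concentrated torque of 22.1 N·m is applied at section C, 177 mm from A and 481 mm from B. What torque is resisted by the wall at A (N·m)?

16.2 N·m

With uniform GJ and both ends fixed, compatibility θ_AC = θ_CB gives T_A·a = T_B·b, together with T_A + T_B = T₀.
T_A = T₀·b/(a+b) = 22.10·481/658.0 = 16.16 N·m; T_B = 5.945 N·m.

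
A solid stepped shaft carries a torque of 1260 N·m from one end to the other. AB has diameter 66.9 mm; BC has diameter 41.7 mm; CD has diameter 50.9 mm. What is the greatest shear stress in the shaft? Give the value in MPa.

88.5 MPa

Under the same torque, τ_max = 16T/(πd³) is largest where d is smallest — segment BC (d = 41.7 mm).
τ_max = 16·1260/(π·(0.0417)³) = 8.850×10^7 Pa.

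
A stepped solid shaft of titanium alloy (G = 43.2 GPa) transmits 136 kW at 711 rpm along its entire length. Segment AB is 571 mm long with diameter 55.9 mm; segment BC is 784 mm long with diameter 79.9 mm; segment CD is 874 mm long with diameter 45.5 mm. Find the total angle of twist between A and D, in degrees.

6.95°

ω = 2π·711/60 = 74.46 rad/s, so T = P/ω = 136×10³ / 74.46 = 1827 N·m.
J_AB = π(0.0559)⁴/32 = 9.59×10^-7 m⁴; J_BC = π(0.0799)⁴/32 = 4.00×10^-6 m⁴; J_CD = π(0.0455)⁴/32 = 4.21×10^-7 m⁴.
θ = (T/G)·Σ L_i/J_i = (1827/43.2×10⁹)·(0.571/9.59×10^-7 + 0.784/4.00×10^-6 + 0.874/4.21×10^-7) = 0.1213 rad.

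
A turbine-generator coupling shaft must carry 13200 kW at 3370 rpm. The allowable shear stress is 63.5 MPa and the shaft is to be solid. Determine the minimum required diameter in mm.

144 mm

ω = 2π·3370/60 = 352.9 rad/s, so T = P/ω = 13200×10³ / 352.9 = 37400 N·m.
For a solid shaft τ_max = 16T/(πd³), so d = (16T/(π τ_allow))^(1/3) = (16·37400/(π·6.35×10^7))^(1/3) = 0.1442 m.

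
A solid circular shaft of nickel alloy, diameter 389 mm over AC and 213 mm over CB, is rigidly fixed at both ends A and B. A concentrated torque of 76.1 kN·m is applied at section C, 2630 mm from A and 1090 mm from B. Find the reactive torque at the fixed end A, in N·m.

62500 N·m

Compatibility: T_A·a/J_AC = T_B·b/J_CB with T_A + T_B = T₀.
J_AC = 2.25×10^-3 m⁴, J_CB = 2.02×10^-4 m⁴, so T_A = T₀·(J_AC/a)/((J_AC/a)+(J_CB/b)) = 62540 N·m, T_B = 13560 N·m.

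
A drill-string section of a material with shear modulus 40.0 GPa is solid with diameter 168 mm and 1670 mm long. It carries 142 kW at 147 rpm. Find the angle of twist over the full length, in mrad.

4.92 mrad

ω = 2π·147/60 = 15.39 rad/s, so T = P/ω = 142×10³ / 15.39 = 9224 N·m.
J = πd⁴/32 = π(0.168)⁴/32 = 7.821×10^-5 m⁴.
θ = T·L/(G·J) = 9224 × 1.67 / (40.0×10⁹ × 7.821×10^-5) = 4.924×10^-3 rad.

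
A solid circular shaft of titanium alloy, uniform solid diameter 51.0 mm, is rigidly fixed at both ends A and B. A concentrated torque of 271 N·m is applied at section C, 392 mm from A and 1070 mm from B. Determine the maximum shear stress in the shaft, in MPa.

With uniform GJ and both ends fixed, compatibility θ_AC = θ_CB gives T_A·a = T_B·b, together with T_A + T_B = T₀.
T_A = T₀·b/(a+b) = 271.0·1070/1462 = 198.3 N·m; T_B = 72.66 N·m.
τ in each portion: τ_AC = 7.61×10^6 Pa, τ_CB = 2.79×10^6 Pa; maximum is in AC.
τ_max = T_AC·r/J = 198.3·0.0255/6.64×10^-7 = 7.615×10^6 Pa.

7.61 MPa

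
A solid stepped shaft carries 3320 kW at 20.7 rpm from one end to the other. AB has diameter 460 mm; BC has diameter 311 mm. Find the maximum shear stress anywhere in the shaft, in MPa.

259 MPa

ω = 2π·20.7/60 = 2.168 rad/s, so T = P/ω = 3320×10³ / 2.168 = 1.532e6 N·m.
Under the same torque, τ_max = 16T/(πd³) is largest where d is smallest — segment BC (d = 311 mm).
τ_max = 16·1.532e6/(π·(0.311)³) = 2.593×10^8 Pa.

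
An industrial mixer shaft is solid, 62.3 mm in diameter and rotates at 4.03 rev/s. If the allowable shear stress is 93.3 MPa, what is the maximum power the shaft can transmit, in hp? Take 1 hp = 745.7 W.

J = πd⁴/32 = π(0.0623)⁴/32 = 1.479×10^-6 m⁴.
T_max = τ_allow·J/r = 9.33×10^7 × 1.479×10^-6 / 0.0311 = 4430 N·m.
ω = 2π·4.03 = 25.32 rad/s, so P_max = T_max·ω = 1.122×10^5 W.

150 hp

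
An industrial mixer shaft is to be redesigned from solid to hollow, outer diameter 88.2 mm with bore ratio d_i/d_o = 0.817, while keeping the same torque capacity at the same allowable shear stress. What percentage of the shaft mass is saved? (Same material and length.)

Equal τ_max and T ⇒ the solid shaft needs d_s³ = d_o³(1−k⁴), so d_s = 88.2·(1−0.817⁴)^(1/3) = 72.46 mm.
Area ratio A_h/A_s = d_o²(1−k²)/d_s² = (1−k²)/(1−k⁴)^(2/3) = 0.4927.
Mass saving = 1 − 0.4927 = 50.7 %.

50.7 %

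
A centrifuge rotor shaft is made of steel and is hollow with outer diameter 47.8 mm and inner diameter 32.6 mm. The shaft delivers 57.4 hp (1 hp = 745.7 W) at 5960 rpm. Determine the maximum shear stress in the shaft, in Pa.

ω = 2π·5960/60 = 624.1 rad/s, so T = P/ω = 57.4×745.7 / 624.1 = 68.58 N·m.
J = π(d_o⁴ − d_i⁴)/32 = π(0.0478⁴ − 0.0326⁴)/32 = 4.016×10^-7 m⁴.
τ_max = T·r/J = 68.58 × 0.0239 / 4.016×10^-7 = 4.081×10^6 Pa.

4.08e6 Pa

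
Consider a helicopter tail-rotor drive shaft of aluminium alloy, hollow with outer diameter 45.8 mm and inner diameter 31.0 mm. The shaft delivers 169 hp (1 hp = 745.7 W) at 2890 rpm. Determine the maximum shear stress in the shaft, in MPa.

ω = 2π·2890/60 = 302.6 rad/s, so T = P/ω = 169×745.7 / 302.6 = 416.4 N·m.
J = π(d_o⁴ − d_i⁴)/32 = π(0.0458⁴ − 0.0310⁴)/32 = 3.413×10^-7 m⁴.
τ_max = T·r/J = 416.4 × 0.0229 / 3.413×10^-7 = 2.794×10^7 Pa.

27.9 MPa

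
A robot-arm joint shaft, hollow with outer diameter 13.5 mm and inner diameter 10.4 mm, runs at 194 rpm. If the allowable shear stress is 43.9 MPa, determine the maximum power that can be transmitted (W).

279 W

J = π(d_o⁴ − d_i⁴)/32 = π(0.0135⁴ − 0.0104⁴)/32 = 2.112×10^-9 m⁴.
T_max = τ_allow·J/r = 4.39×10^7 × 2.112×10^-9 / 0.00675 = 13.74 N·m.
ω = 2π·194/60 = 20.32 rad/s, so P_max = T_max·ω = 279.1 W.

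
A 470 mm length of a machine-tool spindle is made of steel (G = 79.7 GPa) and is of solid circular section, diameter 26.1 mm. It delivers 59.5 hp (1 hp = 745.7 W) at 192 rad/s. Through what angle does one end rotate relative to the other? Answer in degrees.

ω = 192 rad/s, so T = P/ω = 59.5×745.7 / 192.0 = 231.1 N·m.
J = πd⁴/32 = π(0.0261)⁴/32 = 4.556×10^-8 m⁴.
θ = T·L/(G·J) = 231.1 × 0.470 / (79.7×10⁹ × 4.556×10^-8) = 0.02991 rad.

1.71°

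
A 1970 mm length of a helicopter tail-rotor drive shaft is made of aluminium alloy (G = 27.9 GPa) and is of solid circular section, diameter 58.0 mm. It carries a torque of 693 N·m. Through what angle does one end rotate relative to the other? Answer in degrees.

2.52°

J = πd⁴/32 = π(0.0580)⁴/32 = 1.111×10^-6 m⁴.
θ = T·L/(G·J) = 693.0 × 1.97 / (27.9×10⁹ × 1.111×10^-6) = 0.04404 rad.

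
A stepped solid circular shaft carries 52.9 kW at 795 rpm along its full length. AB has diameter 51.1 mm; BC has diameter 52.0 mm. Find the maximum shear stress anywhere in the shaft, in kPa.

ω = 2π·795/60 = 83.25 rad/s, so T = P/ω = 52.9×10³ / 83.25 = 635.4 N·m.
Under the same torque, τ_max = 16T/(πd³) is largest where d is smallest — segment AB (d = 51.1 mm).
τ_max = 16·635.4/(π·(0.0511)³) = 2.425×10^7 Pa.

24300 kPa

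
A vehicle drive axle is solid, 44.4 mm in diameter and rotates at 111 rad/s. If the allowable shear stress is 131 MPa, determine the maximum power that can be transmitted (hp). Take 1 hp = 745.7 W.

J = πd⁴/32 = π(0.0444)⁴/32 = 3.815×10^-7 m⁴.
T_max = τ_allow·J/r = 1.31×10^8 × 3.815×10^-7 / 0.0222 = 2251 N·m.
ω = 111 rad/s, so P_max = T_max·ω = 2.499×10^5 W.

335 hp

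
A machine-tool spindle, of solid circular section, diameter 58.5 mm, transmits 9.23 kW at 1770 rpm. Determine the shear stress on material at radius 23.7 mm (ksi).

0.149 ksi

ω = 2π·1770/60 = 185.4 rad/s, so T = P/ω = 9.23×10³ / 185.4 = 49.80 N·m.
J = πd⁴/32 = π(0.0585)⁴/32 = 1.150×10^-6 m⁴.
Shear stress varies linearly with radius: τ = T·r/J = 49.80 × 0.0237 / 1.150×10^-6 = 1.026×10^6 Pa.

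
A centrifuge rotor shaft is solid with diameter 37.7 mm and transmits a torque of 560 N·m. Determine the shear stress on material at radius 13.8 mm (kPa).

39000 kPa

J = πd⁴/32 = π(0.0377)⁴/32 = 1.983×10^-7 m⁴.
Shear stress varies linearly with radius: τ = T·r/J = 560.0 × 0.0138 / 1.983×10^-7 = 3.897×10^7 Pa.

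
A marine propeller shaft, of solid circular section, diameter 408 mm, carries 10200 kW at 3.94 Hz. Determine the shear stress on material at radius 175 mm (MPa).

ω = 2π·3.94 = 24.76 rad/s, so T = P/ω = 10200×10³ / 24.76 = 412000 N·m.
J = πd⁴/32 = π(0.408)⁴/32 = 2.720×10^-3 m⁴.
Shear stress varies linearly with radius: τ = T·r/J = 412000 × 0.175 / 2.720×10^-3 = 2.650×10^7 Pa.

26.5 MPa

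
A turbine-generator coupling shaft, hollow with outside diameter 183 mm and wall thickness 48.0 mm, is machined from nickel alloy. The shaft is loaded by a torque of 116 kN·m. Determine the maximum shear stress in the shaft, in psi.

14700 psi

J = π(d_o⁴ − d_i⁴)/32 = π(0.183⁴ − 0.0870⁴)/32 = 1.045×10^-4 m⁴.
τ_max = T·r/J = 116000 × 0.0915 / 1.045×10^-4 = 1.016×10^8 Pa.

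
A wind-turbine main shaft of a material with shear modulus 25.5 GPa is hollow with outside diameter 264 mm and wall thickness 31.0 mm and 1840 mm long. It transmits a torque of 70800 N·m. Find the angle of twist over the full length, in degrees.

0.934°

J = π(d_o⁴ − d_i⁴)/32 = π(0.264⁴ − 0.202⁴)/32 = 3.134×10^-4 m⁴.
θ = T·L/(G·J) = 70800 × 1.84 / (25.5×10⁹ × 3.134×10^-4) = 0.01630 rad.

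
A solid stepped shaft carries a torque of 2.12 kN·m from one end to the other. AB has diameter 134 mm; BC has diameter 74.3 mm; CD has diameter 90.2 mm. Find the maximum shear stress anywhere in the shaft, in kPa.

Under the same torque, τ_max = 16T/(πd³) is largest where d is smallest — segment BC (d = 74.3 mm).
τ_max = 16·2120/(π·(0.0743)³) = 2.632×10^7 Pa.

26300 kPa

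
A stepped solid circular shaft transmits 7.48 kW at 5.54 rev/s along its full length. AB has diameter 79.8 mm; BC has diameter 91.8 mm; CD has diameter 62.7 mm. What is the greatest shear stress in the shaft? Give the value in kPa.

ω = 2π·5.54 = 34.81 rad/s, so T = P/ω = 7.48×10³ / 34.81 = 214.9 N·m.
Under the same torque, τ_max = 16T/(πd³) is largest where d is smallest — segment CD (d = 62.7 mm).
τ_max = 16·214.9/(π·(0.0627)³) = 4.440×10^6 Pa.

4440 kPa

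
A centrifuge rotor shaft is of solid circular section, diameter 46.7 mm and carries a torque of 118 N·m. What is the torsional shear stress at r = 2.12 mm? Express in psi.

J = πd⁴/32 = π(0.0467)⁴/32 = 4.669×10^-7 m⁴.
Shear stress varies linearly with radius: τ = T·r/J = 118.0 × 0.00212 / 4.669×10^-7 = 5.357×10^5 Pa.

77.7 psi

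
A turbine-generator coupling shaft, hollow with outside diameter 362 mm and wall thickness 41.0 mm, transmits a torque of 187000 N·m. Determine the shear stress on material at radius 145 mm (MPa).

25.0 MPa

J = π(d_o⁴ − d_i⁴)/32 = π(0.362⁴ − 0.280⁴)/32 = 1.082×10^-3 m⁴.
Shear stress varies linearly with radius: τ = T·r/J = 187000 × 0.145 / 1.082×10^-3 = 2.505×10^7 Pa.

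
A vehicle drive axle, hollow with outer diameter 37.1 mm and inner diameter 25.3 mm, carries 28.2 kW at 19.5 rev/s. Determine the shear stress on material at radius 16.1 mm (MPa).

ω = 2π·19.5 = 122.5 rad/s, so T = P/ω = 28.2×10³ / 122.5 = 230.2 N·m.
J = π(d_o⁴ − d_i⁴)/32 = π(0.0371⁴ − 0.0253⁴)/32 = 1.458×10^-7 m⁴.
Shear stress varies linearly with radius: τ = T·r/J = 230.2 × 0.0161 / 1.458×10^-7 = 2.542×10^7 Pa.

25.4 MPa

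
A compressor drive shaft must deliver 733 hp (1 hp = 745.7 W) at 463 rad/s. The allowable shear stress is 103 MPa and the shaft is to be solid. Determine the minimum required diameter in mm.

ω = 463 rad/s, so T = P/ω = 733×745.7 / 463.0 = 1181 N·m.
For a solid shaft τ_max = 16T/(πd³), so d = (16T/(π τ_allow))^(1/3) = (16·1181/(π·1.03×10^8))^(1/3) = 0.03879 m.

38.8 mm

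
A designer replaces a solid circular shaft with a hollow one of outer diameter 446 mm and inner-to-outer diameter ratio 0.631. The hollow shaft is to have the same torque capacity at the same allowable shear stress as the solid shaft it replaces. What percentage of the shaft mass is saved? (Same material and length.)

Equal τ_max and T ⇒ the solid shaft needs d_s³ = d_o³(1−k⁴), so d_s = 446·(1−0.631⁴)^(1/3) = 421.1 mm.
Area ratio A_h/A_s = d_o²(1−k²)/d_s² = (1−k²)/(1−k⁴)^(2/3) = 0.6752.
Mass saving = 1 − 0.6752 = 32.5 %.

32.5 %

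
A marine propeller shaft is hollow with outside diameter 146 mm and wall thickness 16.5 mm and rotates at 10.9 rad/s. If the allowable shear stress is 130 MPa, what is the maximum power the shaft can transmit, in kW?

J = π(d_o⁴ − d_i⁴)/32 = π(0.146⁴ − 0.113⁴)/32 = 2.860×10^-5 m⁴.
T_max = τ_allow·J/r = 1.30×10^8 × 2.860×10^-5 / 0.0730 = 50930 N·m.
ω = 10.9 rad/s, so P_max = T_max·ω = 5.552×10^5 W.

555 kW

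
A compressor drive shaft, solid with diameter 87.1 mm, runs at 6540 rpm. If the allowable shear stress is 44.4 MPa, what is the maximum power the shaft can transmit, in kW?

J = πd⁴/32 = π(0.0871)⁴/32 = 5.650×10^-6 m⁴.
T_max = τ_allow·J/r = 4.44×10^7 × 5.650×10^-6 / 0.0435 = 5761 N·m.
ω = 2π·6540/60 = 684.9 rad/s, so P_max = T_max·ω = 3.945×10^6 W.

3950 kW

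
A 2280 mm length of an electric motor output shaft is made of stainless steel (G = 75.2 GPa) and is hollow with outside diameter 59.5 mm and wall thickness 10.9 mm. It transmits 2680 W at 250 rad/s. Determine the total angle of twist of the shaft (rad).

3.15e-4 rad

ω = 250 rad/s, so T = P/ω = 2680 / 250.0 = 10.72 N·m.
J = π(d_o⁴ − d_i⁴)/32 = π(0.0595⁴ − 0.0377⁴)/32 = 1.032×10^-6 m⁴.
θ = T·L/(G·J) = 10.72 × 2.28 / (75.2×10⁹ × 1.032×10^-6) = 3.149×10^-4 rad.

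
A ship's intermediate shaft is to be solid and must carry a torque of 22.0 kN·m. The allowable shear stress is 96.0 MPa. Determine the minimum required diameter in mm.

105 mm

For a solid shaft τ_max = 16T/(πd³), so d = (16T/(π τ_allow))^(1/3) = (16·22000/(π·9.60×10^7))^(1/3) = 0.1053 m.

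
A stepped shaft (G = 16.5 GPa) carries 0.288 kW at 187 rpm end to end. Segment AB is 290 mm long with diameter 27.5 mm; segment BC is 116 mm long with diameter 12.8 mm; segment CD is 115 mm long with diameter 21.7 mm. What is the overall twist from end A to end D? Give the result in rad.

ω = 2π·187/60 = 19.58 rad/s, so T = P/ω = 0.288×10³ / 19.58 = 14.71 N·m.
J_AB = π(0.0275)⁴/32 = 5.61×10^-8 m⁴; J_BC = π(0.0128)⁴/32 = 2.64×10^-9 m⁴; J_CD = π(0.0217)⁴/32 = 2.18×10^-8 m⁴.
θ = (T/G)·Σ L_i/J_i = (14.71/16.5×10⁹)·(0.290/5.61×10^-8 + 0.116/2.64×10^-9 + 0.115/2.18×10^-8) = 0.04855 rad.

0.0485 rad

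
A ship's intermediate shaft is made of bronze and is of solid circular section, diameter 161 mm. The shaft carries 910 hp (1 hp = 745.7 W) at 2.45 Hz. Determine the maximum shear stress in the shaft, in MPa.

ω = 2π·2.45 = 15.39 rad/s, so T = P/ω = 910×745.7 / 15.39 = 44080 N·m.
J = πd⁴/32 = π(0.161)⁴/32 = 6.596×10^-5 m⁴.
τ_max = T·r/J = 44080 × 0.0805 / 6.596×10^-5 = 5.380×10^7 Pa.

53.8 MPa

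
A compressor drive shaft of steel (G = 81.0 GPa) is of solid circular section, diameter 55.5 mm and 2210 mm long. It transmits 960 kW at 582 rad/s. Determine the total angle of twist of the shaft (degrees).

2.77°

ω = 582 rad/s, so T = P/ω = 960×10³ / 582.0 = 1649 N·m.
J = πd⁴/32 = π(0.0555)⁴/32 = 9.315×10^-7 m⁴.
θ = T·L/(G·J) = 1649 × 2.21 / (81.0×10⁹ × 9.315×10^-7) = 0.04832 rad.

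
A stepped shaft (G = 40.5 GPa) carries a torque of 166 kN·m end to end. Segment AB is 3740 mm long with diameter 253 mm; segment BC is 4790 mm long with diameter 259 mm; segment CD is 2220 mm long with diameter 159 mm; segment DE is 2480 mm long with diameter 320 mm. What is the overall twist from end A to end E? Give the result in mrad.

237 mrad

J_AB = π(0.253)⁴/32 = 4.02×10^-4 m⁴; J_BC = π(0.259)⁴/32 = 4.42×10^-4 m⁴; J_CD = π(0.159)⁴/32 = 6.27×10^-5 m⁴; J_DE = π(0.320)⁴/32 = 1.03×10^-3 m⁴.
θ = (T/G)·Σ L_i/J_i = (166000/40.5×10⁹)·(3.74/4.02×10^-4 + 4.79/4.42×10^-4 + 2.22/6.27×10^-5 + 2.48/1.03×10^-3) = 0.2374 rad.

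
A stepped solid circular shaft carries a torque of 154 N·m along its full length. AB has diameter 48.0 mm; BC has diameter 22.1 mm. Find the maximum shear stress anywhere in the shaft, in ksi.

Under the same torque, τ_max = 16T/(πd³) is largest where d is smallest — segment BC (d = 22.1 mm).
τ_max = 16·154.0/(π·(0.0221)³) = 7.266×10^7 Pa.

10.5 ksi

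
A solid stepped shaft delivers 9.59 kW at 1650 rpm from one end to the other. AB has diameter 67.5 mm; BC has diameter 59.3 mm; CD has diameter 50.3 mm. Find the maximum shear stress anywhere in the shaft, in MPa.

2.22 MPa

ω = 2π·1650/60 = 172.8 rad/s, so T = P/ω = 9.59×10³ / 172.8 = 55.50 N·m.
Under the same torque, τ_max = 16T/(πd³) is largest where d is smallest — segment CD (d = 50.3 mm).
τ_max = 16·55.50/(π·(0.0503)³) = 2.221×10^6 Pa.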